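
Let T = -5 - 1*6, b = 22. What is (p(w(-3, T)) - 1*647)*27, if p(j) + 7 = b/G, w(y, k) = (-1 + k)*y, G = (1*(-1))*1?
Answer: -18252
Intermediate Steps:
G = -1 (G = -1*1 = -1)
T = -11 (T = -5 - 6 = -11)
w(y, k) = y*(-1 + k)
p(j) = -29 (p(j) = -7 + 22/(-1) = -7 + 22*(-1) = -7 - 22 = -29)
(p(w(-3, T)) - 1*647)*27 = (-29 - 1*647)*27 = (-29 - 647)*27 = -676*27 = -18252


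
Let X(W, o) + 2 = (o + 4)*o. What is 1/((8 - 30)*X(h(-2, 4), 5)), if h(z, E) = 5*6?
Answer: -1/946 ≈ -0.0010571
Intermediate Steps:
h(z, E) = 30
X(W, o) = -2 + o*(4 + o) (X(W, o) = -2 + (o + 4)*o = -2 + (4 + o)*o = -2 + o*(4 + o))
1/((8 - 30)*X(h(-2, 4), 5)) = 1/((8 - 30)*(-2 + 5² + 4*5)) = 1/(-22*(-2 + 25 + 20)) = 1/(-22*43) = 1/(-946) = -1/946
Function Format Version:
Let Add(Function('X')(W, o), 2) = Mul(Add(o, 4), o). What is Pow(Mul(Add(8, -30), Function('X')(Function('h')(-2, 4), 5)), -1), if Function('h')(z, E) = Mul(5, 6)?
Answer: Rational(-1, 946) ≈ -0.0010571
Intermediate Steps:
Function('h')(z, E) = 30
Function('X')(W, o) = Add(-2, Mul(o, Add(4, o))) (Function('X')(W, o) = Add(-2, Mul(Add(o, 4), o)) = Add(-2, Mul(Add(4, o), o)) = Add(-2, Mul(o, Add(4, o))))
Pow(Mul(Add(8, -30), Function('X')(Function('h')(-2, 4), 5)), -1) = Pow(Mul(Add(8, -30), Add(-2, Pow(5, 2), Mul(4, 5))), -1) = Pow(Mul(-22, Add(-2, 25, 20)), -1) = Pow(Mul(-22, 43), -1) = Pow(-946, -1) = Rational(-1, 946)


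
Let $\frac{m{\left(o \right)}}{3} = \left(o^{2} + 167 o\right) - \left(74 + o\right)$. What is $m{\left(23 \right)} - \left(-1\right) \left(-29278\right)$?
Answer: $-16459$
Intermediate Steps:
$m{\left(o \right)} = -222 + 3 o^{2} + 498 o$ ($m{\left(o \right)} = 3 \left(\left(o^{2} + 167 o\right) - \left(74 + o\right)\right) = 3 \left(-74 + o^{2} + 166 o\right) = -222 + 3 o^{2} + 498 o$)
$m{\left(23 \right)} - \left(-1\right) \left(-29278\right) = \left(-222 + 3 \cdot 23^{2} + 498 \cdot 23\right) - \left(-1\right) \left(-29278\right) = \left(-222 + 3 \cdot 529 + 11454\right) - 29278 = \left(-222 + 1587 + 11454\right) - 29278 = 12819 - 29278 = -16459$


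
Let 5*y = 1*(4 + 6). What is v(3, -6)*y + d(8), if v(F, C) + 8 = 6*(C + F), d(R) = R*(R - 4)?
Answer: -20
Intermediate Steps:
y = 2 (y = (1*(4 + 6))/5 = (1*10)/5 = (⅕)*10 = 2)
d(R) = R*(-4 + R)
v(F, C) = -8 + 6*C + 6*F (v(F, C) = -8 + 6*(C + F) = -8 + (6*C + 6*F) = -8 + 6*C + 6*F)
v(3, -6)*y + d(8) = (-8 + 6*(-6) + 6*3)*2 + 8*(-4 + 8) = (-8 - 36 + 18)*2 + 8*4 = -26*2 + 32 = -52 + 32 = -20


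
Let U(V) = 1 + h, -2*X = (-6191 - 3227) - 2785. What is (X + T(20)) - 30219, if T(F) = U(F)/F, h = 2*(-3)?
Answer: -96471/4 ≈ -24118.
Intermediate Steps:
X = 12203/2 (X = -((-6191 - 3227) - 2785)/2 = -(-9418 - 2785)/2 = -½*(-12203) = 12203/2 ≈ 6101.5)
h = -6
U(V) = -5 (U(V) = 1 - 6 = -5)
T(F) = -5/F
(X + T(20)) - 30219 = (12203/2 - 5/20) - 30219 = (12203/2 - 5*1/20) - 30219 = (12203/2 - ¼) - 30219 = 24405/4 - 30219 = -96471/4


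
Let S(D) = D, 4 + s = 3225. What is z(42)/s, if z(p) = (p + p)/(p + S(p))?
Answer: 1/3221 ≈ 0.00031046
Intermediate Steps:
s = 3221 (s = -4 + 3225 = 3221)
z(p) = 1 (z(p) = (p + p)/(p + p) = (2*p)/((2*p)) = (2*p)*(1/(2*p)) = 1)
z(42)/s = 1/3221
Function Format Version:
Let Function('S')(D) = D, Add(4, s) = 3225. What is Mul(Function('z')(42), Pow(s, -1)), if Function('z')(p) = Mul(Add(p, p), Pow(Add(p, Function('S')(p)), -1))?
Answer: Rational(1, 3221) ≈ 0.00031046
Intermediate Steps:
s = 3221 (s = Add(-4, 3225) = 3221)
Function('z')(p) = 1 (Function('z')(p) = Mul(Add(p, p), Pow(Add(p, p), -1)) = Mul(Mul(2, p), Pow(Mul(2, p), -1)) = Mul(Mul(2, p), Mul(Rational(1, 2), Pow(p, -1))) = 1)
Mul(Function('z')(42), Pow(s, -1)) = Mul(1, Pow(3221, -1)) = Mul(1, Rational(1, 3221)) = Rational(1, 3221)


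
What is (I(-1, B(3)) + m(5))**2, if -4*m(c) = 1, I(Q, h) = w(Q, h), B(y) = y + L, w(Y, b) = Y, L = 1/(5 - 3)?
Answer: 25/16 ≈ 1.5625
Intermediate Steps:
L = 1/2 ≈ 0.50000
B(y) = 1/2 + y (B(y) = y + 1/2 = 1/2 + y)
I(Q, h) = Q
m(c) = -1/4 (m(c) = -1/4*1 = -1/4)
(I(-1, B(3)) + m(5))**2 = (-1 - 1/4)**2 = (-5/4)**2 = 25/16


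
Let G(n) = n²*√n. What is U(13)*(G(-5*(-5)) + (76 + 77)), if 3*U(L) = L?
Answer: 42614/3 ≈ 14205.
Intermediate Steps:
U(L) = L/3
G(n) = n^(5/2)
U(13)*(G(-5*(-5)) + (76 + 77)) = ((⅓)*13)*((-5*(-5))^(5/2) + (76 + 77)) = 13*(25^(5/2) + 153)/3 = 13*(3125 + 153)/3 = (13/3)*3278 = 42614/3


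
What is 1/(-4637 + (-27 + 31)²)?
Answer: -1/4621 ≈ -0.00021640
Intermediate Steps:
1/(-4637 + (-27 + 31)²) = 1/(-4637 + 4²) = 1/(-4637 + 16) = 1/(-4621) = -1/4621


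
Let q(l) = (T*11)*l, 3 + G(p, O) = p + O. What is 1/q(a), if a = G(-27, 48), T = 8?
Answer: 1/1584 ≈ 0.00063131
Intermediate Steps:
G(p, O) = -3 + O + p (G(p, O) = -3 + (p + O) = -3 + (O + p) = -3 + O + p)
a = 18 (a = -3 + 48 - 27 = 18)
q(l) = 88*l (q(l) = (8*11)*l = 88*l)
1/q(a) = 1/(88*18) = 1/1584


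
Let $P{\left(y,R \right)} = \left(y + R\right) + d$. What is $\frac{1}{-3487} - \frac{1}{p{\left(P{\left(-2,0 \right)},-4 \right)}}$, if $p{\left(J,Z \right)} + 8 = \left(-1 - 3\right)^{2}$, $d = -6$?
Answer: $- \frac{3495}{27896} \approx -0.12529$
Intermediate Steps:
$P{\left(y,R \right)} = -6 + R + y$ ($P{\left(y,R \right)} = \left(y + R\right) - 6 = \left(R + y\right) - 6 = -6 + R + y$)
$p{\left(J,Z \right)} = 8$ ($p{\left(J,Z \right)} = -8 + \left(-1 - 3\right)^{2} = -8 + \left(-4\right)^{2} = -8 + 16 = 8$)
$\frac{1}{-3487} - \frac{1}{p{\left(P{\left(-2,0 \right)},-4 \right)}} = \frac{1}{-3487} - \frac{1}{8} = - \frac{1}{3487} - \frac{1}{8} = - \frac{3495}{27896}$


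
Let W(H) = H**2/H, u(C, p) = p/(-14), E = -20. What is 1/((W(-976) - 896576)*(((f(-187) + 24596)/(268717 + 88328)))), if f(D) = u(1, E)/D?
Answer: -155790635/9632574138336 ≈ -1.6173e-5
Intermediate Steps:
u(C, p) = -p/14 (u(C, p) = p*(-1/14) = -p/14)
f(D) = 10/(7*D) (f(D) = (-1/14*(-20))/D = 10/(7*D))
W(H) = H
1/((W(-976) - 896576)*(((f(-187) + 24596)/(268717 + 88328)))) = 1/((-976 - 896576)*((((10/7)/(-187) + 24596)/(268717 + 88328)))) = 1/((-897552)*((((10/7)*(-1/187) + 24596)/357045))) = -357045/(-10/1309 + 24596)/897552 = -1/(897552*((32196154/1309)*(1/357045))) = -1/(897552*32196154/467371905) = -1/897552*467371905/32196154 = -155790635/9632574138336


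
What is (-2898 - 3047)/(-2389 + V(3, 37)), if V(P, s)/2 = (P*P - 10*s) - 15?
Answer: 5945/3141 ≈ 1.8927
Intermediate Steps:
V(P, s) = -30 - 20*s + 2*P**2 (V(P, s) = 2*((P*P - 10*s) - 15) = 2*((P**2 - 10*s) - 15) = 2*(-15 + P**2 - 10*s) = -30 - 20*s + 2*P**2)
(-2898 - 3047)/(-2389 + V(3, 37)) = (-2898 - 3047)/(-2389 + (-30 - 20*37 + 2*3**2)) = -5945/(-2389 + (-30 - 740 + 2*9)) = -5945/(-2389 + (-30 - 740 + 18)) = -5945/(-2389 - 752) = -5945/(-3141) = -5945*(-1/3141) = 5945/3141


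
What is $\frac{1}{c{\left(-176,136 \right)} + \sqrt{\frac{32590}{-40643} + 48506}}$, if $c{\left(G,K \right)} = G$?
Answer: $\frac{40643}{4047950} + \frac{\sqrt{5007717427614}}{178109800} \approx 0.022605$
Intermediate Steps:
$\frac{1}{c{\left(-176,136 \right)} + \sqrt{\frac{32590}{-40643} + 48506}} = \frac{1}{-176 + \sqrt{\frac{32590}{-40643} + 48506}} = \frac{1}{-176 + \sqrt{32590 \left(- \frac{1}{40643}\right) + 48506}} = \frac{1}{-176 + \sqrt{- \frac{32590}{40643} + 48506}} = \frac{1}{-176 + \sqrt{\frac{1971396768}{40643}}} = \frac{1}{-176 + \frac{4 \sqrt{5007717427614}}{40643}}$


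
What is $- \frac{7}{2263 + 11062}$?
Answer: $- \frac{7}{13325} \approx -0.00052533$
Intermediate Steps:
$- \frac{7}{2263 + 11062} = - \frac{7}{13325}$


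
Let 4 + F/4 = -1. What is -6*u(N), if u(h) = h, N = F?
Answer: 120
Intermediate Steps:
F = -20 (F = -16 + 4*(-1) = -16 - 4 = -20)
N = -20
-6*u(N) = -6*(-20) = 120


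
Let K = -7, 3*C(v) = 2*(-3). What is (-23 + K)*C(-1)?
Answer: 60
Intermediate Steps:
C(v) = -2 (C(v) = (2*(-3))/3 = (⅓)*(-6) = -2)
(-23 + K)*C(-1) = (-23 - 7)*(-2) = -30*(-2) = 60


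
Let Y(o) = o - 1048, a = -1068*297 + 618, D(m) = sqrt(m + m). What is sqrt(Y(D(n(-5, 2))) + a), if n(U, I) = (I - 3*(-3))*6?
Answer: sqrt(-317626 + 2*sqrt(33)) ≈ 563.57*I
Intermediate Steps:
n(U, I) = 54 + 6*I (n(U, I) = (I + 9)*6 = (9 + I)*6 = 54 + 6*I)
D(m) = sqrt(2)*sqrt(m) (D(m) = sqrt(2*m) = sqrt(2)*sqrt(m))
a = -316578 (a = -317196 + 618 = -316578)
Y(o) = -1048 + o
sqrt(Y(D(n(-5, 2))) + a) = sqrt((-1048 + sqrt(2)*sqrt(54 + 6*2)) - 316578) = sqrt((-1048 + sqrt(2)*sqrt(54 + 12)) - 316578) = sqrt((-1048 + sqrt(2)*sqrt(66)) - 316578) = sqrt((-1048 + 2*sqrt(33)) - 316578) = sqrt(-317626 + 2*sqrt(33))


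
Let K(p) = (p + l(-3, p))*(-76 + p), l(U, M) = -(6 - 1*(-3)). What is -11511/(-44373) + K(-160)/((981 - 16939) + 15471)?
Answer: -588055625/7203217 ≈ -81.638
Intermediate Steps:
l(U, M) = -9 (l(U, M) = -(6 + 3) = -1*9 = -9)
K(p) = (-76 + p)*(-9 + p) (K(p) = (p - 9)*(-76 + p) = (-9 + p)*(-76 + p) = (-76 + p)*(-9 + p))
-11511/(-44373) + K(-160)/((981 - 16939) + 15471) = -11511/(-44373) + (684 + (-160)² - 85*(-160))/((981 - 16939) + 15471) = -11511*(-1/44373) + (684 + 25600 + 13600)/(-15958 + 15471) = 3837/14791 + 39884/(-487) = 3837/14791 + 39884*(-1/487) = 3837/14791 - 39884/487 = -588055625/7203217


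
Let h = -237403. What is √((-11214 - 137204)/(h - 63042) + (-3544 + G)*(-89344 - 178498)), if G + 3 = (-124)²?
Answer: 8*I*√4468653685694057710/300445 ≈ 56288.0*I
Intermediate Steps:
G = 15373 (G = -3 + (-124)² = -3 + 15376 = 15373)
√((-11214 - 137204)/(h - 63042) + (-3544 + G)*(-89344 - 178498)) = √((-11214 - 137204)/(-237403 - 63042) + (-3544 + 15373)*(-89344 - 178498)) = √(-148418/(-300445) + 11829*(-267842)) = √(-148418*(-1/300445) - 3168303018) = √(148418/300445 - 3168303018) = √(-951900800094592/300445) = 8*I*√4468653685694057710/300445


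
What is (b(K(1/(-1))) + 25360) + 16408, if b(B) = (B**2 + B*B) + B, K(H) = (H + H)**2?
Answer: 41804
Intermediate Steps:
K(H) = 4*H**2 (K(H) = (2*H)**2 = 4*H**2)
b(B) = B + 2*B**2 (b(B) = (B**2 + B**2) + B = 2*B**2 + B = B + 2*B**2)
(b(K(1/(-1))) + 25360) + 16408 = ((4*(1/(-1))**2)*(1 + 2*(4*(1/(-1))**2)) + 25360) + 16408 = ((4*(-1)**2)*(1 + 2*(4*(-1)**2)) + 25360) + 16408 = ((4*1)*(1 + 2*(4*1)) + 25360) + 16408 = (4*(1 + 2*4) + 25360) + 16408 = (4*(1 + 8) + 25360) + 16408 = (4*9 + 25360) + 16408 = (36 + 25360) + 16408 = 25396 + 16408 = 41804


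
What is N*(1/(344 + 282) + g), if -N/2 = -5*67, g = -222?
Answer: -46555285/313 ≈ -1.4874e+5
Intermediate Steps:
N = 670 (N = -(-10)*67 = -2*(-335) = 670)
N*(1/(344 + 282) + g) = 670*(1/(344 + 282) - 222) = 670*(1/626 - 222) = 670*(-138971/626) = -46555285/313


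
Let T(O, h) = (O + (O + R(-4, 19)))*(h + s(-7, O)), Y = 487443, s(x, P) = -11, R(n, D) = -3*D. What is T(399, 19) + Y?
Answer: 493371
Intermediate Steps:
T(O, h) = (-57 + 2*O)*(-11 + h) (T(O, h) = (O + (O - 3*19))*(h - 11) = (O + (O - 57))*(-11 + h) = (O + (-57 + O))*(-11 + h) = (-57 + 2*O)*(-11 + h))
T(399, 19) + Y = (627 - 57*19 - 22*399 + 2*399*19) + 487443 = (627 - 1083 - 8778 + 15162) + 487443 = 5928 + 487443 = 493371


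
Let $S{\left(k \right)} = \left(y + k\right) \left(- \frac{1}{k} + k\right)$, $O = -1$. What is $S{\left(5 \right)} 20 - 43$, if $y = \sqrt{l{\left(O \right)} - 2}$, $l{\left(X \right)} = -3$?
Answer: $437 + 96 i \sqrt{5} \approx 437.0 + 214.66 i$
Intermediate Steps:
$y = i \sqrt{5}$ ($y = \sqrt{-3 - 2} = \sqrt{-5} = i \sqrt{5} \approx 2.2361 i$)
$S{\left(k \right)} = \left(k - \frac{1}{k}\right) \left(k + i \sqrt{5}\right)$ ($S{\left(k \right)} = \left(i \sqrt{5} + k\right) \left(- \frac{1}{k} + k\right) = \left(k + i \sqrt{5}\right) \left(k - \frac{1}{k}\right) = \left(k - \frac{1}{k}\right) \left(k + i \sqrt{5}\right)$)
$S{\left(5 \right)} 20 - 43 = \left(-1 + 5^{2} + i 5 \sqrt{5} - \frac{i \sqrt{5}}{5}\right) 20 - 43 = \left(-1 + 25 + 5 i \sqrt{5} - i \sqrt{5} \cdot \frac{1}{5}\right) 20 - 43 = \left(-1 + 25 + 5 i \sqrt{5} - \frac{i \sqrt{5}}{5}\right) 20 - 43 = \left(24 + \frac{24 i \sqrt{5}}{5}\right) 20 - 43 = \left(480 + 96 i \sqrt{5}\right) - 43 = 437 + 96 i \sqrt{5}$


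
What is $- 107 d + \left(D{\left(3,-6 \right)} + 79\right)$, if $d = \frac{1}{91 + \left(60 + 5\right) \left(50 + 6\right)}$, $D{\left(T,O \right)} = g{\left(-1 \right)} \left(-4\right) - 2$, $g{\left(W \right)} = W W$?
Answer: $\frac{272256}{3731} \approx 72.971$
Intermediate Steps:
$g{\left(W \right)} = W^{2}$
$D{\left(T,O \right)} = -6$ ($D{\left(T,O \right)} = \left(-1\right)^{2} \left(-4\right) - 2 = 1 \left(-4\right) - 2 = -4 - 2 = -6$)
$d = \frac{1}{3731}$ ($d = \frac{1}{91 + 65 \cdot 56} = \frac{1}{91 + 3640} = \frac{1}{3731} \approx 0.00026802$)
$- 107 d + \left(D{\left(3,-6 \right)} + 79\right) = \left(-107\right) \frac{1}{3731} + \left(-6 + 79\right) = - \frac{107}{3731} + 73 = \frac{272256}{3731}$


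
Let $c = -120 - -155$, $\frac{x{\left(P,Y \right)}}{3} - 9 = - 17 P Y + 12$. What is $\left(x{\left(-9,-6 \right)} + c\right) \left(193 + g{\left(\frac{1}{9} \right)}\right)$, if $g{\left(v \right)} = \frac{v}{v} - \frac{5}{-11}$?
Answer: $- \frac{5681184}{11} \approx -5.1647 \cdot 10^{5}$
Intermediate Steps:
$x{\left(P,Y \right)} = 63 - 51 P Y$ ($x{\left(P,Y \right)} = 27 + 3 \left(- 17 P Y + 12\right) = 27 + 3 \left(12 - 17 P Y\right) = 27 - \left(-36 + 51 P Y\right) = 63 - 51 P Y$)
$g{\left(v \right)} = \frac{16}{11}$ ($g{\left(v \right)} = 1 - - \frac{5}{11} = 1 + \frac{5}{11} = \frac{16}{11}$)
$c = 35$ ($c = -120 + 155 = 35$)
$\left(x{\left(-9,-6 \right)} + c\right) \left(193 + g{\left(\frac{1}{9} \right)}\right) = \left(\left(63 - \left(-459\right) \left(-6\right)\right) + 35\right) \left(193 + \frac{16}{11}\right) = \left(\left(63 - 2754\right) + 35\right) \frac{2139}{11} = \left(-2691 + 35\right) \frac{2139}{11} = \left(-2656\right) \frac{2139}{11} = - \frac{5681184}{11}$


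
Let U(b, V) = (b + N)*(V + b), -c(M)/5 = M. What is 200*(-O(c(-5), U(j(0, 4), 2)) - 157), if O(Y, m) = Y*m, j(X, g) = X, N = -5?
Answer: 18600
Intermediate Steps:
c(M) = -5*M
U(b, V) = (-5 + b)*(V + b) (U(b, V) = (b - 5)*(V + b) = (-5 + b)*(V + b))
200*(-O(c(-5), U(j(0, 4), 2)) - 157) = 200*(-(-5*(-5))*(0**2 - 5*2 - 5*0 + 2*0) - 157) = 200*(-25*(0 - 10 + 0 + 0) - 157) = 200*(-25*(-10) - 157) = 200*(-1*(-250) - 157) = 200*(250 - 157) = 200*93 = 18600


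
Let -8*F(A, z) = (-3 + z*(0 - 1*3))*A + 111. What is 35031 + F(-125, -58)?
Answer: 37689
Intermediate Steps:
F(A, z) = -111/8 - A*(-3 - 3*z)/8 (F(A, z) = -((-3 + z*(0 - 1*3))*A + 111)/8 = -((-3 + z*(0 - 3))*A + 111)/8 = -((-3 + z*(-3))*A + 111)/8 = -((-3 - 3*z)*A + 111)/8 = -(A*(-3 - 3*z) + 111)/8 = -(111 + A*(-3 - 3*z))/8 = -111/8 - A*(-3 - 3*z)/8)
35031 + F(-125, -58) = 35031 + (-111/8 + (3/8)*(-125) + (3/8)*(-125)*(-58)) = 35031 + (-111/8 - 375/8 + 10875/4) = 35031 + 2658 = 37689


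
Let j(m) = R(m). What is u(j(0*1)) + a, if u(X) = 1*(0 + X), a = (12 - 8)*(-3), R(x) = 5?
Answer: -7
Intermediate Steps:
j(m) = 5
a = -12 (a = 4*(-3) = -12)
u(X) = X (u(X) = 1*X = X)
u(j(0*1)) + a = 5 - 12 = -7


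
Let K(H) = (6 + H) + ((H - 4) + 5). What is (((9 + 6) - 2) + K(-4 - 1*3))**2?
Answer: 36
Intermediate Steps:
K(H) = 7 + 2*H (K(H) = (6 + H) + ((-4 + H) + 5) = (6 + H) + (1 + H) = 7 + 2*H)
(((9 + 6) - 2) + K(-4 - 1*3))**2 = (((9 + 6) - 2) + (7 + 2*(-4 - 1*3)))**2 = ((15 - 2) + (7 + 2*(-4 - 3)))**2 = (13 + (7 + 2*(-7)))**2 = (13 + (7 - 14))**2 = (13 - 7)**2 = 6**2 = 36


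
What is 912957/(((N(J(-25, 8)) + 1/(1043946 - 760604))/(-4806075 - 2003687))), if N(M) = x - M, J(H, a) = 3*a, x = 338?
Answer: -587180949535104676/29656463 ≈ -1.9799e+10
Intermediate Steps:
N(M) = 338 - M
912957/(((N(J(-25, 8)) + 1/(1043946 - 760604))/(-4806075 - 2003687))) = 912957/((((338 - 3*8) + 1/(1043946 - 760604))/(-4806075 - 2003687))) = 912957/((((338 - 1*24) + 1/283342)/(-6809762))) = 912957/((((338 - 24) + 1/283342)*(-1/6809762))) = 912957/(((314 + 1/283342)*(-1/6809762))) = 912957/(((88969389/283342)*(-1/6809762))) = 912957/(-88969389/1929491584604) = 912957*(-1929491584604/88969389) = -587180949535104676/29656463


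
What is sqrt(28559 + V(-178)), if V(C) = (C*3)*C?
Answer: sqrt(123611) ≈ 351.58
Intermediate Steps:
V(C) = 3*C**2 (V(C) = (3*C)*C = 3*C**2)
sqrt(28559 + V(-178)) = sqrt(28559 + 3*(-178)**2) = sqrt(28559 + 3*31684) = sqrt(28559 + 95052) = sqrt(123611)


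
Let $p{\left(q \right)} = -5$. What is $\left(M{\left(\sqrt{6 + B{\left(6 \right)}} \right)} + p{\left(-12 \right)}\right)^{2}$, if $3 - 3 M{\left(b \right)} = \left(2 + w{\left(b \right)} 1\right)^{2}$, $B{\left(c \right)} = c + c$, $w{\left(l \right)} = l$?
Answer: $\frac{1444}{9} + \frac{272 \sqrt{2}}{3} \approx 288.67$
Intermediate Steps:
$B{\left(c \right)} = 2 c$
$M{\left(b \right)} = 1 - \frac{\left(2 + b\right)^{2}}{3}$ ($M{\left(b \right)} = 1 - \frac{\left(2 + b 1\right)^{2}}{3} = 1 - \frac{\left(2 + b\right)^{2}}{3}$)
$\left(M{\left(\sqrt{6 + B{\left(6 \right)}} \right)} + p{\left(-12 \right)}\right)^{2} = \left(\left(1 - \frac{\left(2 + \sqrt{6 + 2 \cdot 6}\right)^{2}}{3}\right) - 5\right)^{2} = \left(\left(1 - \frac{\left(2 + \sqrt{6 + 12}\right)^{2}}{3}\right) - 5\right)^{2} = \left(\left(1 - \frac{\left(2 + \sqrt{18}\right)^{2}}{3}\right) - 5\right)^{2} = \left(\left(1 - \frac{\left(2 + 3 \sqrt{2}\right)^{2}}{3}\right) - 5\right)^{2} = \left(-4 - \frac{\left(2 + 3 \sqrt{2}\right)^{2}}{3}\right)^{2}$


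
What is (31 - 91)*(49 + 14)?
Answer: -3780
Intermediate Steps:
(31 - 91)*(49 + 14) = -60*63 = -3780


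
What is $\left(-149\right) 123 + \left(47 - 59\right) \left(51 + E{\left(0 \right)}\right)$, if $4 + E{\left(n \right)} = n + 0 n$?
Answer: $-18891$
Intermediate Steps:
$E{\left(n \right)} = -4 + n$ ($E{\left(n \right)} = -4 + \left(n + 0 n\right) = -4 + \left(n + 0\right) = -4 + n$)
$\left(-149\right) 123 + \left(47 - 59\right) \left(51 + E{\left(0 \right)}\right) = \left(-149\right) 123 + \left(47 - 59\right) \left(51 + \left(-4 + 0\right)\right) = -18327 - 12 \left(51 - 4\right) = -18327 - 564 = -18891$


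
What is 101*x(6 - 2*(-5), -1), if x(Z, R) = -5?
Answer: -505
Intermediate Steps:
101*x(6 - 2*(-5), -1) = 101*(-5) = -505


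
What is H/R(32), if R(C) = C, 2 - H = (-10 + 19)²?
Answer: -79/32 ≈ -2.4688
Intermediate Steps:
H = -79 (H = 2 - (-10 + 19)² = 2 - 1*9² = 2 - 1*81 = 2 - 81 = -79)
H/R(32) = -79/32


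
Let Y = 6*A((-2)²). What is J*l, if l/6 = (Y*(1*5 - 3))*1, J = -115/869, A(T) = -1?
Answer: 8280/869 ≈ 9.5282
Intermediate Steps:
Y = -6 (Y = 6*(-1) = -6)
J = -115/869 (J = -115*1/869 = -115/869 ≈ -0.13234)
l = -72 (l = 6*(-6*(1*5 - 3)*1) = 6*(-6*(5 - 3)*1) = 6*(-6*2*1) = 6*(-12*1) = 6*(-12) = -72)
J*l = -115/869*(-72) = 8280/869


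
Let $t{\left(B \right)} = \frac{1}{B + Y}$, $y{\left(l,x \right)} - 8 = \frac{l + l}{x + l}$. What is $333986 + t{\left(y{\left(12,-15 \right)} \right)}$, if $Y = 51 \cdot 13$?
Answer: $\frac{221432719}{663} \approx 3.3399 \cdot 10^{5}$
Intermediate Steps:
$Y = 663$
$y{\left(l,x \right)} = 8 + \frac{2 l}{l + x}$ ($y{\left(l,x \right)} = 8 + \frac{l + l}{x + l} = 8 + \frac{2 l}{l + x}$)
$t{\left(B \right)} = \frac{1}{663 + B}$ ($t{\left(B \right)} = \frac{1}{B + 663} = \frac{1}{663 + B}$)
$333986 + t{\left(y{\left(12,-15 \right)} \right)} = 333986 + \frac{1}{663 + \frac{2 \left(4 \left(-15\right) + 5 \cdot 12\right)}{12 - 15}} = 333986 + \frac{1}{663 + \frac{2 \left(-60 + 60\right)}{-3}} = 333986 + \frac{1}{663 + 2 \left(- \frac{1}{3}\right) 0} = 333986 + \frac{1}{663 + 0} = 333986 + \frac{1}{663} = \frac{221432719}{663}$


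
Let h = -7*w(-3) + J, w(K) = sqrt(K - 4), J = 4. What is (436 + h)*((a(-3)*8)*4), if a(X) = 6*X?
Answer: -253440 + 4032*I*sqrt(7) ≈ -2.5344e+5 + 10668.0*I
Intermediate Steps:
w(K) = sqrt(-4 + K)
h = 4 - 7*I*sqrt(7) (h = -7*sqrt(-4 - 3) + 4 = -7*I*sqrt(7) + 4 = 4 - 7*I*sqrt(7) ≈ 4.0 - 18.52*I)
(436 + h)*((a(-3)*8)*4) = (436 + (4 - 7*I*sqrt(7)))*(((6*(-3))*8)*4) = (440 - 7*I*sqrt(7))*(-18*8*4) = (440 - 7*I*sqrt(7))*(-144*4) = (440 - 7*I*sqrt(7))*(-576) = -253440 + 4032*I*sqrt(7)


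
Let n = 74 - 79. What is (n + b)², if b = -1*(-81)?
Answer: 5776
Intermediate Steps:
n = -5
b = 81
(n + b)² = (-5 + 81)² = 76² = 5776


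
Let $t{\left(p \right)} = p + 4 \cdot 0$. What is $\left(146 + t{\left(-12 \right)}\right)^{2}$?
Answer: $17956$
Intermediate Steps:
$t{\left(p \right)} = p$ ($t{\left(p \right)} = p + 0 = p$)
$\left(146 + t{\left(-12 \right)}\right)^{2} = \left(146 - 12\right)^{2} = 134^{2} = 17956$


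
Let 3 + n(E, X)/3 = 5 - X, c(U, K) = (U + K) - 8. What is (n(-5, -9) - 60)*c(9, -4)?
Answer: 81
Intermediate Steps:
c(U, K) = -8 + K + U (c(U, K) = (K + U) - 8 = -8 + K + U)
n(E, X) = 6 - 3*X (n(E, X) = -9 + 3*(5 - X) = -9 + (15 - 3*X) = 6 - 3*X)
(n(-5, -9) - 60)*c(9, -4) = ((6 - 3*(-9)) - 60)*(-8 - 4 + 9) = ((6 + 27) - 60)*(-3) = (33 - 60)*(-3) = -27*(-3) = 81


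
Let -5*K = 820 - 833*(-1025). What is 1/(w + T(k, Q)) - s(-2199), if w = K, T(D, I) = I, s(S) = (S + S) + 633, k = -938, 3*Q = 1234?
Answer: 1925997042/511553 ≈ 3765.0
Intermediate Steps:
Q = 1234/3 (Q = (⅓)*1234 = 1234/3 ≈ 411.33)
s(S) = 633 + 2*S (s(S) = 2*S + 633 = 633 + 2*S)
K = -170929 (K = -(820 - 833*(-1025))/5 = -(820 + 853825)/5 = -⅕*854645 = -170929)
w = -170929
1/(w + T(k, Q)) - s(-2199) = 1/(-170929 + 1234/3) - (633 + 2*(-2199)) = 1/(-511553/3) - (633 - 4398) = -3/511553 - 1*(-3765) = -3/511553 + 3765 = 1925997042/511553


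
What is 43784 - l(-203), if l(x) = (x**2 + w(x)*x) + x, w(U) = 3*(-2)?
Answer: 1560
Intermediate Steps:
w(U) = -6
l(x) = x**2 - 5*x (l(x) = (x**2 - 6*x) + x = x**2 - 5*x)
43784 - l(-203) = 43784 - (-203)*(-5 - 203) = 43784 - (-203)*(-208) = 43784 - 1*42224 = 43784 - 42224 = 1560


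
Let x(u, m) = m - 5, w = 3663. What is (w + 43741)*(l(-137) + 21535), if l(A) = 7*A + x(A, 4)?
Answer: 975337300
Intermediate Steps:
x(u, m) = -5 + m
l(A) = -1 + 7*A (l(A) = 7*A + (-5 + 4) = 7*A - 1 = -1 + 7*A)
(w + 43741)*(l(-137) + 21535) = (3663 + 43741)*((-1 + 7*(-137)) + 21535) = 47404*((-1 - 959) + 21535) = 47404*(-960 + 21535) = 47404*20575 = 975337300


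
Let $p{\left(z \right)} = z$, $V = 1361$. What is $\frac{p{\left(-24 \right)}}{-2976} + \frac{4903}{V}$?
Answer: $\frac{609333}{168764} \approx 3.6106$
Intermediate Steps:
$\frac{p{\left(-24 \right)}}{-2976} + \frac{4903}{V} = - \frac{24}{-2976} + \frac{4903}{1361} = \left(-24\right) \left(- \frac{1}{2976}\right) + 4903 \cdot \frac{1}{1361} = \frac{1}{124} + \frac{4903}{1361} = \frac{609333}{168764}$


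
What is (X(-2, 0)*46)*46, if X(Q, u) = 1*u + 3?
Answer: 6348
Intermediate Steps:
X(Q, u) = 3 + u (X(Q, u) = u + 3 = 3 + u)
(X(-2, 0)*46)*46 = ((3 + 0)*46)*46 = (3*46)*46 = 138*46 = 6348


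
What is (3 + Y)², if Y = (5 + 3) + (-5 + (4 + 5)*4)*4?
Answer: 18225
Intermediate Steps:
Y = 132 (Y = 8 + (-5 + 9*4)*4 = 8 + (-5 + 36)*4 = 8 + 31*4 = 8 + 124 = 132)
(3 + Y)² = (3 + 132)² = 135² = 18225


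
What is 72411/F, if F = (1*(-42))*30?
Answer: -24137/420 ≈ -57.469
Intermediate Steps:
F = -1260 (F = -42*30 = -1260)
72411/F = 72411/(-1260) = 72411*(-1/1260) = -24137/420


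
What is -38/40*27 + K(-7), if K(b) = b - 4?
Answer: -733/20 ≈ -36.650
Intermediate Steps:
K(b) = -4 + b
-38/40*27 + K(-7) = -38/40*27 + (-4 - 7) = -38*1/40*27 - 11 = -19/20*27 - 11 = -513/20 - 11 = -733/20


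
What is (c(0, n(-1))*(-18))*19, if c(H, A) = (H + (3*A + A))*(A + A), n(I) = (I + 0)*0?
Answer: 0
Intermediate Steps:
n(I) = 0 (n(I) = I*0 = 0)
c(H, A) = 2*A*(H + 4*A) (c(H, A) = (H + 4*A)*(2*A) = 2*A*(H + 4*A))
(c(0, n(-1))*(-18))*19 = ((2*0*(0 + 4*0))*(-18))*19 = ((2*0*(0 + 0))*(-18))*19 = ((2*0*0)*(-18))*19 = (0*(-18))*19 = 0*19 = 0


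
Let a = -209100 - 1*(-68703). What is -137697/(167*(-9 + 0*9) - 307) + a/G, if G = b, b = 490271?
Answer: 67254727317/887390510 ≈ 75.789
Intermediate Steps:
G = 490271
a = -140397 (a = -209100 + 68703 = -140397)
-137697/(167*(-9 + 0*9) - 307) + a/G = -137697/(167*(-9 + 0*9) - 307) - 140397/490271 = -137697/(167*(-9 + 0) - 307) - 140397*1/490271 = -137697/(167*(-9) - 307) - 140397/490271 = -137697/(-1503 - 307) - 140397/490271 = -137697/(-1810) - 140397/490271 = -137697*(-1/1810) - 140397/490271 = 137697/1810 - 140397/490271 = 67254727317/887390510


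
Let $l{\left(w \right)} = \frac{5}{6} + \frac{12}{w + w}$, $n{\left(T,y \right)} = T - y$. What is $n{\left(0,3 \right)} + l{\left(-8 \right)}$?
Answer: $- \frac{35}{12} \approx -2.9167$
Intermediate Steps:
$l{\left(w \right)} = \frac{5}{6} + \frac{6}{w}$ ($l{\left(w \right)} = 5 \cdot \frac{1}{6} + \frac{12}{2 w} = \frac{5}{6} + 12 \frac{1}{2 w} = \frac{5}{6} + \frac{6}{w}$)
$n{\left(0,3 \right)} + l{\left(-8 \right)} = \left(0 - 3\right) + \left(\frac{5}{6} + \frac{6}{-8}\right) = \left(0 - 3\right) + \left(\frac{5}{6} + 6 \left(- \frac{1}{8}\right)\right) = -3 + \left(\frac{5}{6} - \frac{3}{4}\right) = -3 + \frac{1}{12} = - \frac{35}{12}$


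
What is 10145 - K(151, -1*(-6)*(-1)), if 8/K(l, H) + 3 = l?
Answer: 375363/37 ≈ 10145.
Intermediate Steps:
K(l, H) = 8/(-3 + l)
10145 - K(151, -1*(-6)*(-1)) = 10145 - 8/(-3 + 151) = 10145 - 8/148 = 10145 - 1*2/37 = 10145 - 2/37 = 375363/37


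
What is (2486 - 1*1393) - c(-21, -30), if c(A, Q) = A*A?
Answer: 652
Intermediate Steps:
c(A, Q) = A²
(2486 - 1*1393) - c(-21, -30) = (2486 - 1*1393) - 1*(-21)² = (2486 - 1393) - 1*441 = 1093 - 441 = 652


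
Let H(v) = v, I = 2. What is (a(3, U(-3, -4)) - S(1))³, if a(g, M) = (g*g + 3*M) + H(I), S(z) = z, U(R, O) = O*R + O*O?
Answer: 830584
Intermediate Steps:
U(R, O) = O² + O*R (U(R, O) = O*R + O² = O² + O*R)
a(g, M) = 2 + g² + 3*M (a(g, M) = (g*g + 3*M) + 2 = (g² + 3*M) + 2 = 2 + g² + 3*M)
(a(3, U(-3, -4)) - S(1))³ = ((2 + 3² + 3*(-4*(-4 - 3))) - 1*1)³ = ((2 + 9 + 3*(-4*(-7))) - 1)³ = ((2 + 9 + 3*28) - 1)³ = ((2 + 9 + 84) - 1)³ = (95 - 1)³ = 94³ = 830584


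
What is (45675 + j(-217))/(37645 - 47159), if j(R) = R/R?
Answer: -22838/4757 ≈ -4.8009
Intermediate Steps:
j(R) = 1
(45675 + j(-217))/(37645 - 47159) = (45675 + 1)/(37645 - 47159) = 45676/(-9514) = 45676*(-1/9514) = -22838/4757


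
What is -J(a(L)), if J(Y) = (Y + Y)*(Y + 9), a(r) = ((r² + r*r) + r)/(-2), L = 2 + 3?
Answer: -2035/2 ≈ -1017.5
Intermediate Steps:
L = 5
a(r) = -r² - r/2 (a(r) = ((r² + r²) + r)*(-½) = (2*r² + r)*(-½) = (r + 2*r²)*(-½) = -r² - r/2)
J(Y) = 2*Y*(9 + Y) (J(Y) = (2*Y)*(9 + Y) = 2*Y*(9 + Y))
-J(a(L)) = -2*(-1*5*(½ + 5))*(9 - 1*5*(½ + 5)) = -2*(-1*5*11/2)*(9 - 1*5*11/2) = -2*(-55)*(9 - 55/2)/2 = -2*(-55)*(-37)/(2*2) = -1*2035/2 = -2035/2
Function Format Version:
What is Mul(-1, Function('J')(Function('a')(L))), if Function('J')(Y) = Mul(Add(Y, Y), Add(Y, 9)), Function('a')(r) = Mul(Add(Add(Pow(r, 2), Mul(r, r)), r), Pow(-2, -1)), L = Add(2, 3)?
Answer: Rational(-2035, 2) ≈ -1017.5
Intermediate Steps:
L = 5
Function('a')(r) = Add(Mul(-1, Pow(r, 2)), Mul(Rational(-1, 2), r)) (Function('a')(r) = Mul(Add(Add(Pow(r, 2), Pow(r, 2)), r), Rational(-1, 2)) = Mul(Add(Mul(2, Pow(r, 2)), r), Rational(-1, 2)) = Mul(Add(r, Mul(2, Pow(r, 2))), Rational(-1, 2)) = Add(Mul(-1, Pow(r, 2)), Mul(Rational(-1, 2), r)))
Function('J')(Y) = Mul(2, Y, Add(9, Y)) (Function('J')(Y) = Mul(Mul(2, Y), Add(9, Y)) = Mul(2, Y, Add(9, Y)))
Mul(-1, Function('J')(Function('a')(L))) = Mul(-1, Mul(2, Mul(-1, 5, Add(Rational(1, 2), 5)), Add(9, Mul(-1, 5, Add(Rational(1, 2), 5))))) = Mul(-1, Mul(2, Mul(-1, 5, Rational(11, 2)), Add(9, Mul(-1, 5, Rational(11, 2))))) = Mul(-1, Mul(2, Rational(-55, 2), Add(9, Rational(-55, 2)))) = Mul(-1, Mul(2, Rational(-55, 2), Rational(-37, 2))) = Mul(-1, Rational(2035, 2)) = Rational(-2035, 2)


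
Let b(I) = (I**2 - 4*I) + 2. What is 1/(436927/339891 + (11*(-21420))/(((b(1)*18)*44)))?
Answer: 679782/203108999 ≈ 0.0033469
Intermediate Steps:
b(I) = 2 + I**2 - 4*I
1/(436927/339891 + (11*(-21420))/(((b(1)*18)*44))) = 1/(436927/339891 + (11*(-21420))/((((2 + 1**2 - 4*1)*18)*44))) = 1/(436927*(1/339891) - 235620*1/(792*(2 + 1 - 4))) = 1/(436927/339891 - 235620/(-1*18*44)) = 1/(436927/339891 - 235620/((-18*44))) = 1/(436927/339891 - 235620/(-792)) = 1/(436927/339891 - 235620*(-1/792)) = 1/(436927/339891 + 595/2) = 1/(203108999/679782) = 679782/203108999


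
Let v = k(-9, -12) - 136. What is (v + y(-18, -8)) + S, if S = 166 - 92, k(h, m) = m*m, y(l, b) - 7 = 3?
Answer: 92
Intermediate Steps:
y(l, b) = 10 (y(l, b) = 7 + 3 = 10)
k(h, m) = m²
v = 8 (v = (-12)² - 136 = 144 - 136 = 8)
S = 74
(v + y(-18, -8)) + S = (8 + 10) + 74 = 18 + 74 = 92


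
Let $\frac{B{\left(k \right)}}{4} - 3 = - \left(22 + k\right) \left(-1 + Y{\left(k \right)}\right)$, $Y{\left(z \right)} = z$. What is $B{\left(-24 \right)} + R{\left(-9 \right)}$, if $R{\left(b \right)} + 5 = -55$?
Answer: $-248$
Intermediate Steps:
$R{\left(b \right)} = -60$ ($R{\left(b \right)} = -5 - 55 = -60$)
$B{\left(k \right)} = 12 - 4 \left(-1 + k\right) \left(22 + k\right)$ ($B{\left(k \right)} = 12 + 4 \left(- \left(22 + k\right) \left(-1 + k\right)\right) = 12 + 4 \left(- \left(-1 + k\right) \left(22 + k\right)\right) = 12 - 4 \left(-1 + k\right) \left(22 + k\right)$)
$B{\left(-24 \right)} + R{\left(-9 \right)} = \left(100 - -2016 - 4 \left(-24\right)^{2}\right) - 60 = \left(100 + 2016 - 2304\right) - 60 = -188 - 60 = -248$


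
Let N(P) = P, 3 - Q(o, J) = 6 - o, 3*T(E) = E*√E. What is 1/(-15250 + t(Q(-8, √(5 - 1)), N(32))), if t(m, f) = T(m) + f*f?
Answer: -128034/1821413015 + 33*I*√11/1821413015 ≈ -7.0294e-5 + 6.009e-8*I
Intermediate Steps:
T(E) = E^(3/2)/3 (T(E) = (E*√E)/3 = E^(3/2)/3)
Q(o, J) = -3 + o (Q(o, J) = 3 - (6 - o) = 3 + (-6 + o) = -3 + o)
t(m, f) = f² + m^(3/2)/3 (t(m, f) = m^(3/2)/3 + f*f = m^(3/2)/3 + f² = f² + m^(3/2)/3)
1/(-15250 + t(Q(-8, √(5 - 1)), N(32))) = 1/(-15250 + (32² + (-3 - 8)^(3/2)/3)) = 1/(-15250 + (1024 + (-11)^(3/2)/3)) = 1/(-15250 + (1024 + (-11*I*√11)/3)) = 1/(-15250 + (1024 - 11*I*√11/3)) = 1/(-14226 - 11*I*√11/3)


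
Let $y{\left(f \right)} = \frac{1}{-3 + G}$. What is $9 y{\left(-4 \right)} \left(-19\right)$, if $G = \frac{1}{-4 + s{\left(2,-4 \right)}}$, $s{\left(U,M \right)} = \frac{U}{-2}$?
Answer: $\frac{855}{16} \approx 53.438$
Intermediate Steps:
$s{\left(U,M \right)} = - \frac{U}{2}$ ($s{\left(U,M \right)} = U \left(- \frac{1}{2}\right) = - \frac{U}{2}$)
$G = - \frac{1}{5}$ ($G = \frac{1}{-4 - 1} = \frac{1}{-5} = - \frac{1}{5} \approx -0.2$)
$y{\left(f \right)} = - \frac{5}{16}$ ($y{\left(f \right)} = \frac{1}{-3 - \frac{1}{5}} = \frac{1}{- \frac{16}{5}} = - \frac{5}{16}$)
$9 y{\left(-4 \right)} \left(-19\right) = 9 \left(- \frac{5}{16}\right) \left(-19\right) = \left(- \frac{45}{16}\right) \left(-19\right) = \frac{855}{16}$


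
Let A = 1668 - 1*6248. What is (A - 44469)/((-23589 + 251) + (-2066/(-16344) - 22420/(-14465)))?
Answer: 1159596642204/551707935731 ≈ 2.1018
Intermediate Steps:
A = -4580 (A = 1668 - 6248 = -4580)
(A - 44469)/((-23589 + 251) + (-2066/(-16344) - 22420/(-14465))) = (-4580 - 44469)/((-23589 + 251) + (-2066/(-16344) - 22420/(-14465))) = -49049/(-23338 + (-2066*(-1/16344) - 22420*(-1/14465))) = -49049/(-23338 + (1033/8172 + 4484/2893)) = -49049/(-23338 + 39631717/23641596) = -49049/(-551707935731/23641596) = -49049*(-23641596/551707935731) = 1159596642204/551707935731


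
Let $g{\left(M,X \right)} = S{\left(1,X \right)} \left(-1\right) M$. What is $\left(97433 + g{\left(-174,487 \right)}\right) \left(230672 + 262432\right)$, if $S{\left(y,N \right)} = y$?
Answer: $48130402128$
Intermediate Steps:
$g{\left(M,X \right)} = - M$ ($g{\left(M,X \right)} = 1 \left(-1\right) M = - M$)
$\left(97433 + g{\left(-174,487 \right)}\right) \left(230672 + 262432\right) = \left(97433 - -174\right) \left(230672 + 262432\right) = \left(97433 + 174\right) 493104 = 97607 \cdot 493104 = 48130402128$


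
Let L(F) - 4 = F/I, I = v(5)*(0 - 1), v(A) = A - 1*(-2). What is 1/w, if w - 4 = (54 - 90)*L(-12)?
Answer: -7/1412 ≈ -0.0049575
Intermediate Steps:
v(A) = 2 + A (v(A) = A + 2 = 2 + A)
I = -7 (I = (2 + 5)*(0 - 1) = 7*(-1) = -7)
L(F) = 4 - F/7 (L(F) = 4 + F/(-7) = 4 + F*(-1/7) = 4 - F/7)
w = -1412/7 (w = 4 + (54 - 90)*(4 - 1/7*(-12)) = 4 - 36*(4 + 12/7) = 4 - 36*40/7 = 4 - 1440/7 = -1412/7 ≈ -201.71)
1/w = 1/(-1412/7) = -7/1412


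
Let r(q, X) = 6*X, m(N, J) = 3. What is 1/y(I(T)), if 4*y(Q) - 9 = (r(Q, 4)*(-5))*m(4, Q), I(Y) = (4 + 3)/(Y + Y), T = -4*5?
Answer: -4/351 ≈ -0.011396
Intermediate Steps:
T = -20
I(Y) = 7/(2*Y) (I(Y) = 7/((2*Y)) = 7*(1/(2*Y)) = 7/(2*Y))
y(Q) = -351/4 (y(Q) = 9/4 + (((6*4)*(-5))*3)/4 = 9/4 + ((24*(-5))*3)/4 = 9/4 + (-120*3)/4 = 9/4 + (¼)*(-360) = 9/4 - 90 = -351/4)
1/y(I(T)) = 1/(-351/4) = -4/351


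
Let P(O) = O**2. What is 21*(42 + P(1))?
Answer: 903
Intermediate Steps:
21*(42 + P(1)) = 21*(42 + 1**2) = 21*(42 + 1) = 21*43 = 903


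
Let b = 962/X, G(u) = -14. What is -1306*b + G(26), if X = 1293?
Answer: -1274474/1293 ≈ -985.67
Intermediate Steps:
b = 962/1293 ≈ 0.74401
-1306*b + G(26) = -1306*962/1293 - 14 = -1256372/1293 - 14 = -1274474/1293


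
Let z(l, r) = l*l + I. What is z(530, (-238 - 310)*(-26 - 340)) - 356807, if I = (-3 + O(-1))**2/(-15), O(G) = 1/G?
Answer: -1138621/15 ≈ -75908.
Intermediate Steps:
O(G) = 1/G
I = -16/15 (I = (-3 + 1/(-1))**2/(-15) = (-3 - 1)**2*(-1/15) = (-4)**2*(-1/15) = 16*(-1/15) = -16/15 ≈ -1.0667)
z(l, r) = -16/15 + l**2 (z(l, r) = l*l - 16/15 = l**2 - 16/15 = -16/15 + l**2)
z(530, (-238 - 310)*(-26 - 340)) - 356807 = (-16/15 + 530**2) - 356807 = (-16/15 + 280900) - 356807 = 4213484/15 - 356807 = -1138621/15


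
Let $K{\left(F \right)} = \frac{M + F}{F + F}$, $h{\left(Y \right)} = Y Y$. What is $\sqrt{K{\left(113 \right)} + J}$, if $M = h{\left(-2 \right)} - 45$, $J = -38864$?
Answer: $\frac{2 i \sqrt{124062587}}{113} \approx 197.14 i$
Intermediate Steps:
$h{\left(Y \right)} = Y^{2}$
$M = -41$ ($M = \left(-2\right)^{2} - 45 = 4 - 45 = -41$)
$K{\left(F \right)} = \frac{-41 + F}{2 F}$ ($K{\left(F \right)} = \frac{-41 + F}{F + F} = \frac{-41 + F}{2 F}$)
$\sqrt{K{\left(113 \right)} + J} = \sqrt{\frac{-41 + 113}{2 \cdot 113} - 38864} = \sqrt{\frac{1}{2} \cdot \frac{1}{113} \cdot 72 - 38864} = \sqrt{\frac{36}{113} - 38864} = \sqrt{- \frac{4391596}{113}} = \frac{2 i \sqrt{124062587}}{113}$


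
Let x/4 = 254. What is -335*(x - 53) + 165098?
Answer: -157507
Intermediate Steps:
x = 1016 (x = 4*254 = 1016)
-335*(x - 53) + 165098 = -335*(1016 - 53) + 165098 = -335*963 + 165098 = -322605 + 165098 = -157507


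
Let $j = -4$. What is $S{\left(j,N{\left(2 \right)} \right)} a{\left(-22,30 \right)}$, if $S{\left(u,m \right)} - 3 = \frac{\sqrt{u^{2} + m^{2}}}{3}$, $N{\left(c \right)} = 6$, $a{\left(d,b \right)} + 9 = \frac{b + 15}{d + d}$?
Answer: $- \frac{1323}{44} - \frac{147 \sqrt{13}}{22} \approx -54.16$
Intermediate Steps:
$a{\left(d,b \right)} = -9 + \frac{15 + b}{2 d}$ ($a{\left(d,b \right)} = -9 + \frac{b + 15}{d + d} = -9 + \frac{15 + b}{2 d}$)
$S{\left(u,m \right)} = 3 + \frac{\sqrt{m^{2} + u^{2}}}{3}$ ($S{\left(u,m \right)} = 3 + \frac{\sqrt{u^{2} + m^{2}}}{3} = 3 + \sqrt{m^{2} + u^{2}} \cdot \frac{1}{3} = 3 + \frac{\sqrt{m^{2} + u^{2}}}{3}$)
$S{\left(j,N{\left(2 \right)} \right)} a{\left(-22,30 \right)} = \left(3 + \frac{\sqrt{6^{2} + \left(-4\right)^{2}}}{3}\right) \frac{15 + 30 - -396}{2 \left(-22\right)} = \left(3 + \frac{\sqrt{36 + 16}}{3}\right) \frac{1}{2} \left(- \frac{1}{22}\right) \left(15 + 30 + 396\right) = \left(3 + \frac{\sqrt{52}}{3}\right) \frac{1}{2} \left(- \frac{1}{22}\right) 441 = \left(3 + \frac{2 \sqrt{13}}{3}\right) \left(- \frac{441}{44}\right) = - \frac{1323}{44} - \frac{147 \sqrt{13}}{22}$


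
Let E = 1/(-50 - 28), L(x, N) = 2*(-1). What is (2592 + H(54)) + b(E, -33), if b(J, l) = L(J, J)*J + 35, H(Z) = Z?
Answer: 104560/39 ≈ 2681.0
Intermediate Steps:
L(x, N) = -2
E = -1/78 (E = 1/(-78) = -1/78 ≈ -0.012821)
b(J, l) = 35 - 2*J (b(J, l) = -2*J + 35 = 35 - 2*J)
(2592 + H(54)) + b(E, -33) = (2592 + 54) + (35 - 2*(-1/78)) = 2646 + (35 + 1/39) = 2646 + 1366/39 = 104560/39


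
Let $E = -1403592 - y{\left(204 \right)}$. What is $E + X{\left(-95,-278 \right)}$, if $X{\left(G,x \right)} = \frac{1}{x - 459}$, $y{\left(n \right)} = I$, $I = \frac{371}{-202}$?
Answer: $- \frac{208958082183}{148874} \approx -1.4036 \cdot 10^{6}$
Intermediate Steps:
$I = - \frac{371}{202}$ ($I = 371 \left(- \frac{1}{202}\right) = - \frac{371}{202} \approx -1.8366$)
$y{\left(n \right)} = - \frac{371}{202}$
$X{\left(G,x \right)} = \frac{1}{-459 + x}$
$E = - \frac{283525213}{202}$ ($E = -1403592 - - \frac{371}{202} = -1403592 + \frac{371}{202} = - \frac{283525213}{202} \approx -1.4036 \cdot 10^{6}$)
$E + X{\left(-95,-278 \right)} = - \frac{283525213}{202} + \frac{1}{-459 - 278} = - \frac{283525213}{202} + \frac{1}{-737} = - \frac{283525213}{202} - \frac{1}{737} = - \frac{208958082183}{148874}$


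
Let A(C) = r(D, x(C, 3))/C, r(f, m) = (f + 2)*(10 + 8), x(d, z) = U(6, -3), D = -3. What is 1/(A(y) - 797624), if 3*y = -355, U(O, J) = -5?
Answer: -355/283156466 ≈ -1.2537e-6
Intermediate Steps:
x(d, z) = -5
r(f, m) = 36 + 18*f (r(f, m) = (2 + f)*18 = 36 + 18*f)
y = -355/3 (y = (1/3)*(-355) = -355/3 ≈ -118.33)
A(C) = -18/C (A(C) = (36 + 18*(-3))/C = (36 - 54)/C = -18/C)
1/(A(y) - 797624) = 1/(-18/(-355/3) - 797624) = 1/(-18*(-3/355) - 797624) = 1/(54/355 - 797624) = 1/(-283156466/355) = -355/283156466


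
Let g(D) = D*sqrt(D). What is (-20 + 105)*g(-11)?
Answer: -935*I*sqrt(11) ≈ -3101.0*I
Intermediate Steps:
g(D) = D**(3/2)
(-20 + 105)*g(-11) = (-20 + 105)*(-11)**(3/2) = 85*(-11*I*sqrt(11)) = -935*I*sqrt(11)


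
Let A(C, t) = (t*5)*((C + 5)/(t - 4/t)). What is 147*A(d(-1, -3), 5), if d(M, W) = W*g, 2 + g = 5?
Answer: -3500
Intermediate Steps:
g = 3 (g = -2 + 5 = 3)
d(M, W) = 3*W (d(M, W) = W*3 = 3*W)
A(C, t) = 5*t*(5 + C)/(t - 4/t) (A(C, t) = (5*t)*((5 + C)/(t - 4/t)) = 5*t*(5 + C)/(t - 4/t))
147*A(d(-1, -3), 5) = 147*(5*5²*(5 + 3*(-3))/(-4 + 5²)) = 147*(5*25*(5 - 9)/(-4 + 25)) = 147*(5*25*(-4)/21) = 147*(5*25*(1/21)*(-4)) = 147*(-500/21) = -3500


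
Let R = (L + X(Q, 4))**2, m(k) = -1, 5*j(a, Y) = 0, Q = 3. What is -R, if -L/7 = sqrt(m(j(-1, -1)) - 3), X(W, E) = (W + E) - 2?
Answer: 171 + 140*I ≈ 171.0 + 140.0*I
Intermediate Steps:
j(a, Y) = 0 (j(a, Y) = (1/5)*0 = 0)
X(W, E) = -2 + E + W (X(W, E) = (E + W) - 2 = -2 + E + W)
L = -14*I (L = -7*sqrt(-1 - 3) = -14*I ≈ -14.0*I)
R = (5 - 14*I)**2 (R = (-14*I + (-2 + 4 + 3))**2 = (-14*I + 5)**2 = (5 - 14*I)**2 ≈ -171.0 - 140.0*I)
-R = -(5 - 14*I)**2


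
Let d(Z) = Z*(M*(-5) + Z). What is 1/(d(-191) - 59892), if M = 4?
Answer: -1/19591 ≈ -5.1044e-5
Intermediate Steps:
d(Z) = Z*(-20 + Z) (d(Z) = Z*(4*(-5) + Z) = Z*(-20 + Z))
1/(d(-191) - 59892) = 1/(-191*(-20 - 191) - 59892) = 1/(-191*(-211) - 59892) = 1/(40301 - 59892) = 1/(-19591) = -1/19591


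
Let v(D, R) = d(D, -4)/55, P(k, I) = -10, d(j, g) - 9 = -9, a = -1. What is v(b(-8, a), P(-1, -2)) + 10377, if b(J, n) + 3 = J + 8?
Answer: 10377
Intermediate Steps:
d(j, g) = 0 (d(j, g) = 9 - 9 = 0)
b(J, n) = 5 + J (b(J, n) = -3 + (J + 8) = -3 + (8 + J) = 5 + J)
v(D, R) = 0 (v(D, R) = 0/55 = 0*(1/55) = 0)
v(b(-8, a), P(-1, -2)) + 10377 = 0 + 10377 = 10377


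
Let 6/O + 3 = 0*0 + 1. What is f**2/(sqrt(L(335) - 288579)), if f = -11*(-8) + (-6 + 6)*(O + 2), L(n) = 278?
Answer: -7744*I*sqrt(288301)/288301 ≈ -14.423*I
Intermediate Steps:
O = -3 (O = 6/(-3 + (0*0 + 1)) = 6/(-3 + (0 + 1)) = 6/(-3 + 1) = 6/(-2) = 6*(-1/2) = -3)
f = 88 (f = -11*(-8) + (-6 + 6)*(-3 + 2) = 88 + 0*(-1) = 88 + 0 = 88)
f**2/(sqrt(L(335) - 288579)) = 88**2/(sqrt(278 - 288579)) = 7744/(sqrt(-288301)) = 7744/((I*sqrt(288301))) = 7744*(-I*sqrt(288301)/288301) = -7744*I*sqrt(288301)/288301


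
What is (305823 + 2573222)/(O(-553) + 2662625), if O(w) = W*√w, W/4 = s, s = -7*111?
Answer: 1095116741875/1013559097831 + 1278295980*I*√553/1013559097831 ≈ 1.0805 + 0.029658*I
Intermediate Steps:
s = -777
W = -3108 (W = 4*(-777) = -3108)
O(w) = -3108*√w
(305823 + 2573222)/(O(-553) + 2662625) = (305823 + 2573222)/(-3108*I*√553 + 2662625) = 2879045/(-3108*I*√553 + 2662625) = 2879045/(2662625 - 3108*I*√553)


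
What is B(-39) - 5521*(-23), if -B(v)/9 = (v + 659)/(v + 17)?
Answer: 1399603/11 ≈ 1.2724e+5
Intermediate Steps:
B(v) = -9*(659 + v)/(17 + v) (B(v) = -9*(v + 659)/(v + 17) = -9*(659 + v)/(17 + v))
B(-39) - 5521*(-23) = 9*(-659 - 1*(-39))/(17 - 39) - 5521*(-23) = 9*(-659 + 39)/(-22) + 126983 = 9*(-1/22)*(-620) + 126983 = 2790/11 + 126983 = 1399603/11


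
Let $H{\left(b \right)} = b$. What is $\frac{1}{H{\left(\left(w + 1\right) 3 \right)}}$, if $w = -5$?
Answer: $- \frac{1}{12} \approx -0.083333$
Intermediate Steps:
$\frac{1}{H{\left(\left(w + 1\right) 3 \right)}} = \frac{1}{\left(-5 + 1\right) 3} = \frac{1}{\left(-4\right) 3} = \frac{1}{-12} = - \frac{1}{12}$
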